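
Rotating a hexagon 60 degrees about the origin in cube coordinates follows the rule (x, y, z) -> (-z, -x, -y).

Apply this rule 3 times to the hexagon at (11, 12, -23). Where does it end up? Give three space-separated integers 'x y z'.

Answer: -11 -12 23

Derivation:
Start: (11, 12, -23)
Step 1: (11, 12, -23) -> (-(-23), -(11), -(12)) = (23, -11, -12)
Step 2: (23, -11, -12) -> (-(-12), -(23), -(-11)) = (12, -23, 11)
Step 3: (12, -23, 11) -> (-(11), -(12), -(-23)) = (-11, -12, 23)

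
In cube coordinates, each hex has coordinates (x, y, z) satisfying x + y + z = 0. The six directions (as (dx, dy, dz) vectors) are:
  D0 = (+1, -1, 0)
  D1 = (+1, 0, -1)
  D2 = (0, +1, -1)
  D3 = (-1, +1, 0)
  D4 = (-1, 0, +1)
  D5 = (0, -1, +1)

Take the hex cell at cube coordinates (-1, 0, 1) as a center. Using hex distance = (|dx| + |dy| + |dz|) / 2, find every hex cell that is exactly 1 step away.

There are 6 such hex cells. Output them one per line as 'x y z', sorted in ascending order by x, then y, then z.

Walk ring at distance 1 from (-1, 0, 1):
Start at center + D4*1 = (-2, 0, 2)
  hex 0: (-2, 0, 2)
  hex 1: (-1, -1, 2)
  hex 2: (0, -1, 1)
  hex 3: (0, 0, 0)
  hex 4: (-1, 1, 0)
  hex 5: (-2, 1, 1)
Sorted: 6 hexes.

Answer: -2 0 2
-2 1 1
-1 -1 2
-1 1 0
0 -1 1
0 0 0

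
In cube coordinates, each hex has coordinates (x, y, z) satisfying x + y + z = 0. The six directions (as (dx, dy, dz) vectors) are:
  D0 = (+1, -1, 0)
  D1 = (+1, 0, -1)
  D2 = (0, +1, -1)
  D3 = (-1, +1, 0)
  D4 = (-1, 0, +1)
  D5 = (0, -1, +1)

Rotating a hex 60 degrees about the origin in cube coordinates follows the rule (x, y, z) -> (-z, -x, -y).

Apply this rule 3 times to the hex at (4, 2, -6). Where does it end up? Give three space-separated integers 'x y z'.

Start: (4, 2, -6)
Step 1: (4, 2, -6) -> (-(-6), -(4), -(2)) = (6, -4, -2)
Step 2: (6, -4, -2) -> (-(-2), -(6), -(-4)) = (2, -6, 4)
Step 3: (2, -6, 4) -> (-(4), -(2), -(-6)) = (-4, -2, 6)

Answer: -4 -2 6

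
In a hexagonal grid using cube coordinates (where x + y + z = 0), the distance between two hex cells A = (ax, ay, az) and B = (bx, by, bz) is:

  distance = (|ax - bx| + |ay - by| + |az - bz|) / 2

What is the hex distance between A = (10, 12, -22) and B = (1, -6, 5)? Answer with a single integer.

Answer: 27

Derivation:
|ax - bx| = |10 - 1| = 9
|ay - by| = |12 - (-6)| = 18
|az - bz| = |-22 - 5| = 27
distance = (9 + 18 + 27) / 2 = 54 / 2 = 27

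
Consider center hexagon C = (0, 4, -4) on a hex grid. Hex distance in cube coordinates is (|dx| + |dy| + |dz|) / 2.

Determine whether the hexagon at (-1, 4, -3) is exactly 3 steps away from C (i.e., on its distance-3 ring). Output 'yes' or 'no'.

|px - cx| = |-1 - 0| = 1
|py - cy| = |4 - 4| = 0
|pz - cz| = |-3 - (-4)| = 1
distance = (1+0+1)/2 = 2/2 = 1
radius = 3; distance != radius -> no

Answer: no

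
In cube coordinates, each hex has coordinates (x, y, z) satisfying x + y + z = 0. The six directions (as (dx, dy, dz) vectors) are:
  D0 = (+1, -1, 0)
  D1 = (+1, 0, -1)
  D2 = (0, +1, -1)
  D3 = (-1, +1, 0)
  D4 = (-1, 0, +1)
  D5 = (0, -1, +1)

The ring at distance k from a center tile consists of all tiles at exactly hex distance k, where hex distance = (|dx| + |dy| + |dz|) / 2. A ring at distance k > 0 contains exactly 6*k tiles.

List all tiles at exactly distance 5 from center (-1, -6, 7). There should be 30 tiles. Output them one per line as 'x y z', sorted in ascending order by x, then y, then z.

Walk ring at distance 5 from (-1, -6, 7):
Start at center + D4*5 = (-6, -6, 12)
  hex 0: (-6, -6, 12)
  hex 1: (-5, -7, 12)
  hex 2: (-4, -8, 12)
  hex 3: (-3, -9, 12)
  hex 4: (-2, -10, 12)
  hex 5: (-1, -11, 12)
  hex 6: (0, -11, 11)
  hex 7: (1, -11, 10)
  hex 8: (2, -11, 9)
  hex 9: (3, -11, 8)
  hex 10: (4, -11, 7)
  hex 11: (4, -10, 6)
  hex 12: (4, -9, 5)
  hex 13: (4, -8, 4)
  hex 14: (4, -7, 3)
  hex 15: (4, -6, 2)
  hex 16: (3, -5, 2)
  hex 17: (2, -4, 2)
  hex 18: (1, -3, 2)
  hex 19: (0, -2, 2)
  hex 20: (-1, -1, 2)
  hex 21: (-2, -1, 3)
  hex 22: (-3, -1, 4)
  hex 23: (-4, -1, 5)
  hex 24: (-5, -1, 6)
  hex 25: (-6, -1, 7)
  hex 26: (-6, -2, 8)
  hex 27: (-6, -3, 9)
  hex 28: (-6, -4, 10)
  hex 29: (-6, -5, 11)
Sorted: 30 hexes.

Answer: -6 -6 12
-6 -5 11
-6 -4 10
-6 -3 9
-6 -2 8
-6 -1 7
-5 -7 12
-5 -1 6
-4 -8 12
-4 -1 5
-3 -9 12
-3 -1 4
-2 -10 12
-2 -1 3
-1 -11 12
-1 -1 2
0 -11 11
0 -2 2
1 -11 10
1 -3 2
2 -11 9
2 -4 2
3 -11 8
3 -5 2
4 -11 7
4 -10 6
4 -9 5
4 -8 4
4 -7 3
4 -6 2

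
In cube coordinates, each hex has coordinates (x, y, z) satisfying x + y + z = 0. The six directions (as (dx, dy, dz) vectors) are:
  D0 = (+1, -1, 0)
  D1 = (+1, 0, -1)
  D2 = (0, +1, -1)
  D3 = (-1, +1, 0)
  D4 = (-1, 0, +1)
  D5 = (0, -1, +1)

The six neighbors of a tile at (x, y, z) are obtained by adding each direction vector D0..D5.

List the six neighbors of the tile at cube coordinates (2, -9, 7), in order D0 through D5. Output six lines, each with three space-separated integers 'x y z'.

Center: (2, -9, 7). Add each direction:
  D0: (2, -9, 7) + (1, -1, 0) = (3, -10, 7)
  D1: (2, -9, 7) + (1, 0, -1) = (3, -9, 6)
  D2: (2, -9, 7) + (0, 1, -1) = (2, -8, 6)
  D3: (2, -9, 7) + (-1, 1, 0) = (1, -8, 7)
  D4: (2, -9, 7) + (-1, 0, 1) = (1, -9, 8)
  D5: (2, -9, 7) + (0, -1, 1) = (2, -10, 8)

Answer: 3 -10 7
3 -9 6
2 -8 6
1 -8 7
1 -9 8
2 -10 8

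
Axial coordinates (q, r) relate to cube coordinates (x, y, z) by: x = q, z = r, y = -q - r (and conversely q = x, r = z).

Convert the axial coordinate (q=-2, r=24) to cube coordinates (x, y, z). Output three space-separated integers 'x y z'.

x = q = -2
z = r = 24
y = -x - z = -(-2) - (24) = -22

Answer: -2 -22 24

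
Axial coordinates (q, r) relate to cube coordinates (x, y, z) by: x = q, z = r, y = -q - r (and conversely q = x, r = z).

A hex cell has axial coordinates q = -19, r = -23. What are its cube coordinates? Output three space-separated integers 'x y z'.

x = q = -19
z = r = -23
y = -x - z = -(-19) - (-23) = 42

Answer: -19 42 -23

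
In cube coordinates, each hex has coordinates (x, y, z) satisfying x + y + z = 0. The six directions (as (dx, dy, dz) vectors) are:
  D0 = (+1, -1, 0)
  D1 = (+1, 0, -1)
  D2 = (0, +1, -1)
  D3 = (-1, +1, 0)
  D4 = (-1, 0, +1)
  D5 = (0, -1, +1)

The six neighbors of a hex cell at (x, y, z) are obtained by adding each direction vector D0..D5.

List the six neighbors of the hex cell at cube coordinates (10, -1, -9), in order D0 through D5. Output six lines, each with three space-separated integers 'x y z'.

Answer: 11 -2 -9
11 -1 -10
10 0 -10
9 0 -9
9 -1 -8
10 -2 -8

Derivation:
Center: (10, -1, -9). Add each direction:
  D0: (10, -1, -9) + (1, -1, 0) = (11, -2, -9)
  D1: (10, -1, -9) + (1, 0, -1) = (11, -1, -10)
  D2: (10, -1, -9) + (0, 1, -1) = (10, 0, -10)
  D3: (10, -1, -9) + (-1, 1, 0) = (9, 0, -9)
  D4: (10, -1, -9) + (-1, 0, 1) = (9, -1, -8)
  D5: (10, -1, -9) + (0, -1, 1) = (10, -2, -8)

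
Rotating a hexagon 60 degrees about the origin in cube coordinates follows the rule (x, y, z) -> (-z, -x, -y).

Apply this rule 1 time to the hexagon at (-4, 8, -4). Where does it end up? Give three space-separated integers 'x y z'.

Answer: 4 4 -8

Derivation:
Start: (-4, 8, -4)
Step 1: (-4, 8, -4) -> (-(-4), -(-4), -(8)) = (4, 4, -8)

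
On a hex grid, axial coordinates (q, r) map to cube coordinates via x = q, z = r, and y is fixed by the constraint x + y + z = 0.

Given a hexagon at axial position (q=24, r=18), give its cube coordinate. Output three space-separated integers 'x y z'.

x = q = 24
z = r = 18
y = -x - z = -(24) - (18) = -42

Answer: 24 -42 18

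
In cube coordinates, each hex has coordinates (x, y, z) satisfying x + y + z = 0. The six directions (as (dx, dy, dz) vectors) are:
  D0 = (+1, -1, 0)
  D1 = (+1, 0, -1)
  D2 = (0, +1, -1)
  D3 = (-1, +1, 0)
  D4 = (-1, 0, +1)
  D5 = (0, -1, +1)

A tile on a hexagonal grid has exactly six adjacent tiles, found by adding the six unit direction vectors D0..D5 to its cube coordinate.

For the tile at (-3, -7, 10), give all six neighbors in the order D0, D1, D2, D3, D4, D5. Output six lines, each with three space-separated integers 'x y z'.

Answer: -2 -8 10
-2 -7 9
-3 -6 9
-4 -6 10
-4 -7 11
-3 -8 11

Derivation:
Center: (-3, -7, 10). Add each direction:
  D0: (-3, -7, 10) + (1, -1, 0) = (-2, -8, 10)
  D1: (-3, -7, 10) + (1, 0, -1) = (-2, -7, 9)
  D2: (-3, -7, 10) + (0, 1, -1) = (-3, -6, 9)
  D3: (-3, -7, 10) + (-1, 1, 0) = (-4, -6, 10)
  D4: (-3, -7, 10) + (-1, 0, 1) = (-4, -7, 11)
  D5: (-3, -7, 10) + (0, -1, 1) = (-3, -8, 11)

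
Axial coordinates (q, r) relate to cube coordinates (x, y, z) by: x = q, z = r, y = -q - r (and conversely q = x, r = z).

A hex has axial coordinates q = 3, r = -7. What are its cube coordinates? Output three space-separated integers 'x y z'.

x = q = 3
z = r = -7
y = -x - z = -(3) - (-7) = 4

Answer: 3 4 -7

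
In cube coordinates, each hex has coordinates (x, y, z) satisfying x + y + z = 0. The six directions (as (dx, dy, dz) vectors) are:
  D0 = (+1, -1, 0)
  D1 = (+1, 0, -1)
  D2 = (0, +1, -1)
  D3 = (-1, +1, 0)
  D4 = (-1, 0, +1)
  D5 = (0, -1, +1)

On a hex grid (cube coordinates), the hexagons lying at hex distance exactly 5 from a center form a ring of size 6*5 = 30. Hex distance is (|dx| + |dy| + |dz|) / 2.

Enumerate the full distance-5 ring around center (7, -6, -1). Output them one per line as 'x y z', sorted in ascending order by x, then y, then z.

Walk ring at distance 5 from (7, -6, -1):
Start at center + D4*5 = (2, -6, 4)
  hex 0: (2, -6, 4)
  hex 1: (3, -7, 4)
  hex 2: (4, -8, 4)
  hex 3: (5, -9, 4)
  hex 4: (6, -10, 4)
  hex 5: (7, -11, 4)
  hex 6: (8, -11, 3)
  hex 7: (9, -11, 2)
  hex 8: (10, -11, 1)
  hex 9: (11, -11, 0)
  hex 10: (12, -11, -1)
  hex 11: (12, -10, -2)
  hex 12: (12, -9, -3)
  hex 13: (12, -8, -4)
  hex 14: (12, -7, -5)
  hex 15: (12, -6, -6)
  hex 16: (11, -5, -6)
  hex 17: (10, -4, -6)
  hex 18: (9, -3, -6)
  hex 19: (8, -2, -6)
  hex 20: (7, -1, -6)
  hex 21: (6, -1, -5)
  hex 22: (5, -1, -4)
  hex 23: (4, -1, -3)
  hex 24: (3, -1, -2)
  hex 25: (2, -1, -1)
  hex 26: (2, -2, 0)
  hex 27: (2, -3, 1)
  hex 28: (2, -4, 2)
  hex 29: (2, -5, 3)
Sorted: 30 hexes.

Answer: 2 -6 4
2 -5 3
2 -4 2
2 -3 1
2 -2 0
2 -1 -1
3 -7 4
3 -1 -2
4 -8 4
4 -1 -3
5 -9 4
5 -1 -4
6 -10 4
6 -1 -5
7 -11 4
7 -1 -6
8 -11 3
8 -2 -6
9 -11 2
9 -3 -6
10 -11 1
10 -4 -6
11 -11 0
11 -5 -6
12 -11 -1
12 -10 -2
12 -9 -3
12 -8 -4
12 -7 -5
12 -6 -6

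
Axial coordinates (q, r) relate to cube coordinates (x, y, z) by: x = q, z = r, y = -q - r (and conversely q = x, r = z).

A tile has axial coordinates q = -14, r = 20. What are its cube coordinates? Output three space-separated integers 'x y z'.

x = q = -14
z = r = 20
y = -x - z = -(-14) - (20) = -6

Answer: -14 -6 20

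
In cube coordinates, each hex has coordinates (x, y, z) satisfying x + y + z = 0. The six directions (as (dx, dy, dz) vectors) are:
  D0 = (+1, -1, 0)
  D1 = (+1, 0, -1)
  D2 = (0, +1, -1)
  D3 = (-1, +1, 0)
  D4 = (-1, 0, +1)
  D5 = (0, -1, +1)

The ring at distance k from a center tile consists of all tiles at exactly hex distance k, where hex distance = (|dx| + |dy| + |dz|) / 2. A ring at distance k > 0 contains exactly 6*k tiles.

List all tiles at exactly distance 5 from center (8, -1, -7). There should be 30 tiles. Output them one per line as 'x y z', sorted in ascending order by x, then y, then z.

Walk ring at distance 5 from (8, -1, -7):
Start at center + D4*5 = (3, -1, -2)
  hex 0: (3, -1, -2)
  hex 1: (4, -2, -2)
  hex 2: (5, -3, -2)
  hex 3: (6, -4, -2)
  hex 4: (7, -5, -2)
  hex 5: (8, -6, -2)
  hex 6: (9, -6, -3)
  hex 7: (10, -6, -4)
  hex 8: (11, -6, -5)
  hex 9: (12, -6, -6)
  hex 10: (13, -6, -7)
  hex 11: (13, -5, -8)
  hex 12: (13, -4, -9)
  hex 13: (13, -3, -10)
  hex 14: (13, -2, -11)
  hex 15: (13, -1, -12)
  hex 16: (12, 0, -12)
  hex 17: (11, 1, -12)
  hex 18: (10, 2, -12)
  hex 19: (9, 3, -12)
  hex 20: (8, 4, -12)
  hex 21: (7, 4, -11)
  hex 22: (6, 4, -10)
  hex 23: (5, 4, -9)
  hex 24: (4, 4, -8)
  hex 25: (3, 4, -7)
  hex 26: (3, 3, -6)
  hex 27: (3, 2, -5)
  hex 28: (3, 1, -4)
  hex 29: (3, 0, -3)
Sorted: 30 hexes.

Answer: 3 -1 -2
3 0 -3
3 1 -4
3 2 -5
3 3 -6
3 4 -7
4 -2 -2
4 4 -8
5 -3 -2
5 4 -9
6 -4 -2
6 4 -10
7 -5 -2
7 4 -11
8 -6 -2
8 4 -12
9 -6 -3
9 3 -12
10 -6 -4
10 2 -12
11 -6 -5
11 1 -12
12 -6 -6
12 0 -12
13 -6 -7
13 -5 -8
13 -4 -9
13 -3 -10
13 -2 -11
13 -1 -12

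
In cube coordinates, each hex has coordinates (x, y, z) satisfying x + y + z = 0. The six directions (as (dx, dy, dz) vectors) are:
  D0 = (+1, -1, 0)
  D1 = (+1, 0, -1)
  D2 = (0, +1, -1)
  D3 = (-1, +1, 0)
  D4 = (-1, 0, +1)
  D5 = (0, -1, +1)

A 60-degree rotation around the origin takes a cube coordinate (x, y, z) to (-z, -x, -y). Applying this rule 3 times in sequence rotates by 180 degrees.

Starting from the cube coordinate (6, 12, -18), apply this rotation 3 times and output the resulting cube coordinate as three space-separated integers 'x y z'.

Start: (6, 12, -18)
Step 1: (6, 12, -18) -> (-(-18), -(6), -(12)) = (18, -6, -12)
Step 2: (18, -6, -12) -> (-(-12), -(18), -(-6)) = (12, -18, 6)
Step 3: (12, -18, 6) -> (-(6), -(12), -(-18)) = (-6, -12, 18)

Answer: -6 -12 18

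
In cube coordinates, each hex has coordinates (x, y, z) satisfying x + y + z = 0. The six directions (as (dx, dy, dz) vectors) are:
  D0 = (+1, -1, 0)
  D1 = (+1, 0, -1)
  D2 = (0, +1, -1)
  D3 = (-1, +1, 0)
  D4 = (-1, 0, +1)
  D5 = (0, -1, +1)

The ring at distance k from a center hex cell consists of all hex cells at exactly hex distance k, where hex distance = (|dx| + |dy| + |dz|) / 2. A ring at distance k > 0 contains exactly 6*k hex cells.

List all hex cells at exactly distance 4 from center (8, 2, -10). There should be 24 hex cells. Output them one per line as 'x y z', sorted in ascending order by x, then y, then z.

Answer: 4 2 -6
4 3 -7
4 4 -8
4 5 -9
4 6 -10
5 1 -6
5 6 -11
6 0 -6
6 6 -12
7 -1 -6
7 6 -13
8 -2 -6
8 6 -14
9 -2 -7
9 5 -14
10 -2 -8
10 4 -14
11 -2 -9
11 3 -14
12 -2 -10
12 -1 -11
12 0 -12
12 1 -13
12 2 -14

Derivation:
Walk ring at distance 4 from (8, 2, -10):
Start at center + D4*4 = (4, 2, -6)
  hex 0: (4, 2, -6)
  hex 1: (5, 1, -6)
  hex 2: (6, 0, -6)
  hex 3: (7, -1, -6)
  hex 4: (8, -2, -6)
  hex 5: (9, -2, -7)
  hex 6: (10, -2, -8)
  hex 7: (11, -2, -9)
  hex 8: (12, -2, -10)
  hex 9: (12, -1, -11)
  hex 10: (12, 0, -12)
  hex 11: (12, 1, -13)
  hex 12: (12, 2, -14)
  hex 13: (11, 3, -14)
  hex 14: (10, 4, -14)
  hex 15: (9, 5, -14)
  hex 16: (8, 6, -14)
  hex 17: (7, 6, -13)
  hex 18: (6, 6, -12)
  hex 19: (5, 6, -11)
  hex 20: (4, 6, -10)
  hex 21: (4, 5, -9)
  hex 22: (4, 4, -8)
  hex 23: (4, 3, -7)
Sorted: 24 hexes.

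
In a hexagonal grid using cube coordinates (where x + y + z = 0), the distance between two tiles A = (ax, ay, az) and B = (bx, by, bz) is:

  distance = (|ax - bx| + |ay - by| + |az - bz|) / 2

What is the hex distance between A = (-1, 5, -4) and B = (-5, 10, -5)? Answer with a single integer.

|ax - bx| = |-1 - (-5)| = 4
|ay - by| = |5 - 10| = 5
|az - bz| = |-4 - (-5)| = 1
distance = (4 + 5 + 1) / 2 = 10 / 2 = 5

Answer: 5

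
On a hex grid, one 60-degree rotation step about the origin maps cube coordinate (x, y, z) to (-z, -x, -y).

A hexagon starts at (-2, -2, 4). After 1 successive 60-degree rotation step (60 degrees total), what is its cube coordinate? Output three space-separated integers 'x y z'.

Answer: -4 2 2

Derivation:
Start: (-2, -2, 4)
Step 1: (-2, -2, 4) -> (-(4), -(-2), -(-2)) = (-4, 2, 2)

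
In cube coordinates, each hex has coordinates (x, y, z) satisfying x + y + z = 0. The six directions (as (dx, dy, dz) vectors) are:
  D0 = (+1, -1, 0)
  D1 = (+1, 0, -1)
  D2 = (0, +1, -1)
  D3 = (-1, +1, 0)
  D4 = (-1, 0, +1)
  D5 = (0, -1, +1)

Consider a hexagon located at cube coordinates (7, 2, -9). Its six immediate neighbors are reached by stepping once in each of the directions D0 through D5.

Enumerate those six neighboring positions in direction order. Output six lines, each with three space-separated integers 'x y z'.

Center: (7, 2, -9). Add each direction:
  D0: (7, 2, -9) + (1, -1, 0) = (8, 1, -9)
  D1: (7, 2, -9) + (1, 0, -1) = (8, 2, -10)
  D2: (7, 2, -9) + (0, 1, -1) = (7, 3, -10)
  D3: (7, 2, -9) + (-1, 1, 0) = (6, 3, -9)
  D4: (7, 2, -9) + (-1, 0, 1) = (6, 2, -8)
  D5: (7, 2, -9) + (0, -1, 1) = (7, 1, -8)

Answer: 8 1 -9
8 2 -10
7 3 -10
6 3 -9
6 2 -8
7 1 -8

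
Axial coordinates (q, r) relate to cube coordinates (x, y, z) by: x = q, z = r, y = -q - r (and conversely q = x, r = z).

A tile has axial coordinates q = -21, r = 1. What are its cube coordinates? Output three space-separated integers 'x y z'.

Answer: -21 20 1

Derivation:
x = q = -21
z = r = 1
y = -x - z = -(-21) - (1) = 20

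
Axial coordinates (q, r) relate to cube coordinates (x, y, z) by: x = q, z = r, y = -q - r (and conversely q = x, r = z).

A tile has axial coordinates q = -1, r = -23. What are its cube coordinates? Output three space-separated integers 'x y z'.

x = q = -1
z = r = -23
y = -x - z = -(-1) - (-23) = 24

Answer: -1 24 -23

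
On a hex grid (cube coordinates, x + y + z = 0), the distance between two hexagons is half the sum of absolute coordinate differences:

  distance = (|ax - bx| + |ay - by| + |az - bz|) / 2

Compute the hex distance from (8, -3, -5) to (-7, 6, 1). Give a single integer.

Answer: 15

Derivation:
|ax - bx| = |8 - (-7)| = 15
|ay - by| = |-3 - 6| = 9
|az - bz| = |-5 - 1| = 6
distance = (15 + 9 + 6) / 2 = 30 / 2 = 15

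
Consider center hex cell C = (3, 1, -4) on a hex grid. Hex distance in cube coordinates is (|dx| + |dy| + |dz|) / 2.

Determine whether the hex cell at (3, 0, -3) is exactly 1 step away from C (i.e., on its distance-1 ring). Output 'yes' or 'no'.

Answer: yes

Derivation:
|px - cx| = |3 - 3| = 0
|py - cy| = |0 - 1| = 1
|pz - cz| = |-3 - (-4)| = 1
distance = (0+1+1)/2 = 2/2 = 1
radius = 1; distance == radius -> yes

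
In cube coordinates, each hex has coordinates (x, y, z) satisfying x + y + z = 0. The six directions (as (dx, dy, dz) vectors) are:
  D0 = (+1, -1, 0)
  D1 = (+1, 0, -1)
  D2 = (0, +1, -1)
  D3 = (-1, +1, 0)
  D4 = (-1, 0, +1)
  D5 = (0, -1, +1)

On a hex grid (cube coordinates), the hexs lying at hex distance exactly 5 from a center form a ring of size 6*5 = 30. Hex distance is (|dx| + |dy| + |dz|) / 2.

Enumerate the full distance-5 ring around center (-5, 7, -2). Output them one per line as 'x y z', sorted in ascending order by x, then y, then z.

Walk ring at distance 5 from (-5, 7, -2):
Start at center + D4*5 = (-10, 7, 3)
  hex 0: (-10, 7, 3)
  hex 1: (-9, 6, 3)
  hex 2: (-8, 5, 3)
  hex 3: (-7, 4, 3)
  hex 4: (-6, 3, 3)
  hex 5: (-5, 2, 3)
  hex 6: (-4, 2, 2)
  hex 7: (-3, 2, 1)
  hex 8: (-2, 2, 0)
  hex 9: (-1, 2, -1)
  hex 10: (0, 2, -2)
  hex 11: (0, 3, -3)
  hex 12: (0, 4, -4)
  hex 13: (0, 5, -5)
  hex 14: (0, 6, -6)
  hex 15: (0, 7, -7)
  hex 16: (-1, 8, -7)
  hex 17: (-2, 9, -7)
  hex 18: (-3, 10, -7)
  hex 19: (-4, 11, -7)
  hex 20: (-5, 12, -7)
  hex 21: (-6, 12, -6)
  hex 22: (-7, 12, -5)
  hex 23: (-8, 12, -4)
  hex 24: (-9, 12, -3)
  hex 25: (-10, 12, -2)
  hex 26: (-10, 11, -1)
  hex 27: (-10, 10, 0)
  hex 28: (-10, 9, 1)
  hex 29: (-10, 8, 2)
Sorted: 30 hexes.

Answer: -10 7 3
-10 8 2
-10 9 1
-10 10 0
-10 11 -1
-10 12 -2
-9 6 3
-9 12 -3
-8 5 3
-8 12 -4
-7 4 3
-7 12 -5
-6 3 3
-6 12 -6
-5 2 3
-5 12 -7
-4 2 2
-4 11 -7
-3 2 1
-3 10 -7
-2 2 0
-2 9 -7
-1 2 -1
-1 8 -7
0 2 -2
0 3 -3
0 4 -4
0 5 -5
0 6 -6
0 7 -7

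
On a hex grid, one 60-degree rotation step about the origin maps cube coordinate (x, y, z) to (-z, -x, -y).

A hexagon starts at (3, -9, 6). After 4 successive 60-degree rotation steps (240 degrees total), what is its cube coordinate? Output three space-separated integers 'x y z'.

Start: (3, -9, 6)
Step 1: (3, -9, 6) -> (-(6), -(3), -(-9)) = (-6, -3, 9)
Step 2: (-6, -3, 9) -> (-(9), -(-6), -(-3)) = (-9, 6, 3)
Step 3: (-9, 6, 3) -> (-(3), -(-9), -(6)) = (-3, 9, -6)
Step 4: (-3, 9, -6) -> (-(-6), -(-3), -(9)) = (6, 3, -9)

Answer: 6 3 -9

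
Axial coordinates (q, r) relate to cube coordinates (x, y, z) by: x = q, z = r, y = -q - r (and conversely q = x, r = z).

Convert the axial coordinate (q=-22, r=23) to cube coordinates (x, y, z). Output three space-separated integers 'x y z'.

x = q = -22
z = r = 23
y = -x - z = -(-22) - (23) = -1

Answer: -22 -1 23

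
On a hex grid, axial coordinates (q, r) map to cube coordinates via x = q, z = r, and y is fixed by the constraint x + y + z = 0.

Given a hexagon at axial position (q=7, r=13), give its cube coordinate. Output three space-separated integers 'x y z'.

x = q = 7
z = r = 13
y = -x - z = -(7) - (13) = -20

Answer: 7 -20 13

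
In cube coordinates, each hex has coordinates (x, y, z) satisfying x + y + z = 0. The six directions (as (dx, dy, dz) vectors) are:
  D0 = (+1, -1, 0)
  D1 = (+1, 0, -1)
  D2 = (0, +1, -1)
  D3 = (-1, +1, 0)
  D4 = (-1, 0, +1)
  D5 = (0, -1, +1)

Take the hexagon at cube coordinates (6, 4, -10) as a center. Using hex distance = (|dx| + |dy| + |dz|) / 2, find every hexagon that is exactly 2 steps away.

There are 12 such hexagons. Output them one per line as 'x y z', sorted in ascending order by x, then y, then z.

Answer: 4 4 -8
4 5 -9
4 6 -10
5 3 -8
5 6 -11
6 2 -8
6 6 -12
7 2 -9
7 5 -12
8 2 -10
8 3 -11
8 4 -12

Derivation:
Walk ring at distance 2 from (6, 4, -10):
Start at center + D4*2 = (4, 4, -8)
  hex 0: (4, 4, -8)
  hex 1: (5, 3, -8)
  hex 2: (6, 2, -8)
  hex 3: (7, 2, -9)
  hex 4: (8, 2, -10)
  hex 5: (8, 3, -11)
  hex 6: (8, 4, -12)
  hex 7: (7, 5, -12)
  hex 8: (6, 6, -12)
  hex 9: (5, 6, -11)
  hex 10: (4, 6, -10)
  hex 11: (4, 5, -9)
Sorted: 12 hexes.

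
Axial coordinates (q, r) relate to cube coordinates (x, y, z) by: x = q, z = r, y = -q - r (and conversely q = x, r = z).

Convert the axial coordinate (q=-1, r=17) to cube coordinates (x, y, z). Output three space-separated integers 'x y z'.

Answer: -1 -16 17

Derivation:
x = q = -1
z = r = 17
y = -x - z = -(-1) - (17) = -16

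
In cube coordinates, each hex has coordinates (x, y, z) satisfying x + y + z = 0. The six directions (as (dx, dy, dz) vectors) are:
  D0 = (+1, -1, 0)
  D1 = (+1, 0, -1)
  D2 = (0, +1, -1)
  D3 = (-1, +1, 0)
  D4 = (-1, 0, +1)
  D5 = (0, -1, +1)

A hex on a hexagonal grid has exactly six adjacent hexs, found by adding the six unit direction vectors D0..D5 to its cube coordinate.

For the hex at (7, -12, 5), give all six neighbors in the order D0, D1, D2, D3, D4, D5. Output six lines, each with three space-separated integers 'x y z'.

Center: (7, -12, 5). Add each direction:
  D0: (7, -12, 5) + (1, -1, 0) = (8, -13, 5)
  D1: (7, -12, 5) + (1, 0, -1) = (8, -12, 4)
  D2: (7, -12, 5) + (0, 1, -1) = (7, -11, 4)
  D3: (7, -12, 5) + (-1, 1, 0) = (6, -11, 5)
  D4: (7, -12, 5) + (-1, 0, 1) = (6, -12, 6)
  D5: (7, -12, 5) + (0, -1, 1) = (7, -13, 6)

Answer: 8 -13 5
8 -12 4
7 -11 4
6 -11 5
6 -12 6
7 -13 6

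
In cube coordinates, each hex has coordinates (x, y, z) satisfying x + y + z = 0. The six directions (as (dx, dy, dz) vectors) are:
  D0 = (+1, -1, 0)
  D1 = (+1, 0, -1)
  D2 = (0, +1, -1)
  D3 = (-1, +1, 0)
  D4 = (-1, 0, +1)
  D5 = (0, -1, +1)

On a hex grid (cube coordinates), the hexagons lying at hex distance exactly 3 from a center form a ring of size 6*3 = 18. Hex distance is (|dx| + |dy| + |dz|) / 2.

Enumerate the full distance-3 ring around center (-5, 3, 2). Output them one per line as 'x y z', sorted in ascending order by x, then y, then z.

Walk ring at distance 3 from (-5, 3, 2):
Start at center + D4*3 = (-8, 3, 5)
  hex 0: (-8, 3, 5)
  hex 1: (-7, 2, 5)
  hex 2: (-6, 1, 5)
  hex 3: (-5, 0, 5)
  hex 4: (-4, 0, 4)
  hex 5: (-3, 0, 3)
  hex 6: (-2, 0, 2)
  hex 7: (-2, 1, 1)
  hex 8: (-2, 2, 0)
  hex 9: (-2, 3, -1)
  hex 10: (-3, 4, -1)
  hex 11: (-4, 5, -1)
  hex 12: (-5, 6, -1)
  hex 13: (-6, 6, 0)
  hex 14: (-7, 6, 1)
  hex 15: (-8, 6, 2)
  hex 16: (-8, 5, 3)
  hex 17: (-8, 4, 4)
Sorted: 18 hexes.

Answer: -8 3 5
-8 4 4
-8 5 3
-8 6 2
-7 2 5
-7 6 1
-6 1 5
-6 6 0
-5 0 5
-5 6 -1
-4 0 4
-4 5 -1
-3 0 3
-3 4 -1
-2 0 2
-2 1 1
-2 2 0
-2 3 -1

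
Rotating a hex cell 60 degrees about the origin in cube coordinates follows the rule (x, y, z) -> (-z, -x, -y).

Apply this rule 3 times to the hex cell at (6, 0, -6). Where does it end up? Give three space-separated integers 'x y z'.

Answer: -6 0 6

Derivation:
Start: (6, 0, -6)
Step 1: (6, 0, -6) -> (-(-6), -(6), -(0)) = (6, -6, 0)
Step 2: (6, -6, 0) -> (-(0), -(6), -(-6)) = (0, -6, 6)
Step 3: (0, -6, 6) -> (-(6), -(0), -(-6)) = (-6, 0, 6)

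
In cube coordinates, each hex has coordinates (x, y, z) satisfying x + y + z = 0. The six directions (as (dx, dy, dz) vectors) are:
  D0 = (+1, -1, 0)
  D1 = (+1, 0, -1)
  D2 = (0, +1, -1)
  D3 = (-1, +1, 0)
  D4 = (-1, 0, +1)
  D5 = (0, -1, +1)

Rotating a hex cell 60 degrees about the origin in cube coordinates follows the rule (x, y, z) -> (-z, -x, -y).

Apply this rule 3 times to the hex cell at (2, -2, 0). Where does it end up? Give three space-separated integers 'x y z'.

Start: (2, -2, 0)
Step 1: (2, -2, 0) -> (-(0), -(2), -(-2)) = (0, -2, 2)
Step 2: (0, -2, 2) -> (-(2), -(0), -(-2)) = (-2, 0, 2)
Step 3: (-2, 0, 2) -> (-(2), -(-2), -(0)) = (-2, 2, 0)

Answer: -2 2 0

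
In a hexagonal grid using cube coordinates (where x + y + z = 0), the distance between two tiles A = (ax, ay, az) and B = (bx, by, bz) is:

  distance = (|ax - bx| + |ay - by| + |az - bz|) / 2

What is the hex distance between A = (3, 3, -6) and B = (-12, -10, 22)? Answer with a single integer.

Answer: 28

Derivation:
|ax - bx| = |3 - (-12)| = 15
|ay - by| = |3 - (-10)| = 13
|az - bz| = |-6 - 22| = 28
distance = (15 + 13 + 28) / 2 = 56 / 2 = 28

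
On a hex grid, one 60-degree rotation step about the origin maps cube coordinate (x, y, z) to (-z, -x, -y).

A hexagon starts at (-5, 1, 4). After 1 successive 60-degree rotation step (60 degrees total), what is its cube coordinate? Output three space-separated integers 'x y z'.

Answer: -4 5 -1

Derivation:
Start: (-5, 1, 4)
Step 1: (-5, 1, 4) -> (-(4), -(-5), -(1)) = (-4, 5, -1)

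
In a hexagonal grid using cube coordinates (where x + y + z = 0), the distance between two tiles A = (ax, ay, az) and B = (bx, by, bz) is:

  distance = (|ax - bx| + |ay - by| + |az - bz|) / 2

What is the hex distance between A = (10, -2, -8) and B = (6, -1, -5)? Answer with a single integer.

Answer: 4

Derivation:
|ax - bx| = |10 - 6| = 4
|ay - by| = |-2 - (-1)| = 1
|az - bz| = |-8 - (-5)| = 3
distance = (4 + 1 + 3) / 2 = 8 / 2 = 4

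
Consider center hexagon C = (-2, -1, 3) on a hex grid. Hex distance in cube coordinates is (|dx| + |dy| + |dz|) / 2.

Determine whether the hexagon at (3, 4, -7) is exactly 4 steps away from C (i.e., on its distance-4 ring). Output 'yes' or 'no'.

|px - cx| = |3 - (-2)| = 5
|py - cy| = |4 - (-1)| = 5
|pz - cz| = |-7 - 3| = 10
distance = (5+5+10)/2 = 20/2 = 10
radius = 4; distance != radius -> no

Answer: no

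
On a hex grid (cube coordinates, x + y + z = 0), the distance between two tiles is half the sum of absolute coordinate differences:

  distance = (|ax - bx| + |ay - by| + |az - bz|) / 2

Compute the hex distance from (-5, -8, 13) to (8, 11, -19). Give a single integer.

|ax - bx| = |-5 - 8| = 13
|ay - by| = |-8 - 11| = 19
|az - bz| = |13 - (-19)| = 32
distance = (13 + 19 + 32) / 2 = 64 / 2 = 32

Answer: 32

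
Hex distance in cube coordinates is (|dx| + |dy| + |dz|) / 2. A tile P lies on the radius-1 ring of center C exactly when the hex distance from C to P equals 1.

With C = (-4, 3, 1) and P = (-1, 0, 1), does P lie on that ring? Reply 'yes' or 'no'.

|px - cx| = |-1 - (-4)| = 3
|py - cy| = |0 - 3| = 3
|pz - cz| = |1 - 1| = 0
distance = (3+3+0)/2 = 6/2 = 3
radius = 1; distance != radius -> no

Answer: no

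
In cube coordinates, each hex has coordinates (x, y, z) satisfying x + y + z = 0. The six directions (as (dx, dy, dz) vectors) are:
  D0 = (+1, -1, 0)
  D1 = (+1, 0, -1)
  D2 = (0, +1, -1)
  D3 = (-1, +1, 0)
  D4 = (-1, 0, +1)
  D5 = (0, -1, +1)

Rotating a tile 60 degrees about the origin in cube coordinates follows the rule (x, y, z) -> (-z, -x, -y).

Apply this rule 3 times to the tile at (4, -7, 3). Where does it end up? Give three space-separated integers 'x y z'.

Answer: -4 7 -3

Derivation:
Start: (4, -7, 3)
Step 1: (4, -7, 3) -> (-(3), -(4), -(-7)) = (-3, -4, 7)
Step 2: (-3, -4, 7) -> (-(7), -(-3), -(-4)) = (-7, 3, 4)
Step 3: (-7, 3, 4) -> (-(4), -(-7), -(3)) = (-4, 7, -3)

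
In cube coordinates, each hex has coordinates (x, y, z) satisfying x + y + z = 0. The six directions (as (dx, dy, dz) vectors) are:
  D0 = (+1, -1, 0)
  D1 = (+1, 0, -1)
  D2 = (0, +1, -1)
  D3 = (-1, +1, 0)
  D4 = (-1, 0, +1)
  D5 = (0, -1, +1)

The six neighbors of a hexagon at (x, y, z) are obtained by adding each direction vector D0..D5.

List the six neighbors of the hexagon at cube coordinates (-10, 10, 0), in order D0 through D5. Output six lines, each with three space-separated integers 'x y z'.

Center: (-10, 10, 0). Add each direction:
  D0: (-10, 10, 0) + (1, -1, 0) = (-9, 9, 0)
  D1: (-10, 10, 0) + (1, 0, -1) = (-9, 10, -1)
  D2: (-10, 10, 0) + (0, 1, -1) = (-10, 11, -1)
  D3: (-10, 10, 0) + (-1, 1, 0) = (-11, 11, 0)
  D4: (-10, 10, 0) + (-1, 0, 1) = (-11, 10, 1)
  D5: (-10, 10, 0) + (0, -1, 1) = (-10, 9, 1)

Answer: -9 9 0
-9 10 -1
-10 11 -1
-11 11 0
-11 10 1
-10 9 1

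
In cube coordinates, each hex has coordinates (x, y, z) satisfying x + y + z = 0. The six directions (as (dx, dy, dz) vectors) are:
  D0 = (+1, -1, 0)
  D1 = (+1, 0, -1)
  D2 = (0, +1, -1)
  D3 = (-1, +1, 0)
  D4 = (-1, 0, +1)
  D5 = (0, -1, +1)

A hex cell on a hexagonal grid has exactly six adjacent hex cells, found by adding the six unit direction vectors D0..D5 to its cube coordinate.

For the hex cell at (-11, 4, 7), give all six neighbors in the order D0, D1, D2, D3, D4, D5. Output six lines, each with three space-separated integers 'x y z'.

Answer: -10 3 7
-10 4 6
-11 5 6
-12 5 7
-12 4 8
-11 3 8

Derivation:
Center: (-11, 4, 7). Add each direction:
  D0: (-11, 4, 7) + (1, -1, 0) = (-10, 3, 7)
  D1: (-11, 4, 7) + (1, 0, -1) = (-10, 4, 6)
  D2: (-11, 4, 7) + (0, 1, -1) = (-11, 5, 6)
  D3: (-11, 4, 7) + (-1, 1, 0) = (-12, 5, 7)
  D4: (-11, 4, 7) + (-1, 0, 1) = (-12, 4, 8)
  D5: (-11, 4, 7) + (0, -1, 1) = (-11, 3, 8)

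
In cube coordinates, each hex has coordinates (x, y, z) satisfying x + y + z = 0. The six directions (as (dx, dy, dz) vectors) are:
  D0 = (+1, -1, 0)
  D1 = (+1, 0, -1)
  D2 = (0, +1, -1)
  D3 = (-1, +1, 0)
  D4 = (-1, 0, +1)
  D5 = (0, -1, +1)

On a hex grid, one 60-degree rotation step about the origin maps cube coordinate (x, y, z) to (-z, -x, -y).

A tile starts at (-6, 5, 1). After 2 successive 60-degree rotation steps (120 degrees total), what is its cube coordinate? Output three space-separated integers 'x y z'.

Answer: 5 1 -6

Derivation:
Start: (-6, 5, 1)
Step 1: (-6, 5, 1) -> (-(1), -(-6), -(5)) = (-1, 6, -5)
Step 2: (-1, 6, -5) -> (-(-5), -(-1), -(6)) = (5, 1, -6)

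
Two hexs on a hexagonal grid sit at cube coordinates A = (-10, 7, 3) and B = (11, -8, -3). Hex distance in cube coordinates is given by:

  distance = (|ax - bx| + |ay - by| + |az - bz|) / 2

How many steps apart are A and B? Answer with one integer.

Answer: 21

Derivation:
|ax - bx| = |-10 - 11| = 21
|ay - by| = |7 - (-8)| = 15
|az - bz| = |3 - (-3)| = 6
distance = (21 + 15 + 6) / 2 = 42 / 2 = 21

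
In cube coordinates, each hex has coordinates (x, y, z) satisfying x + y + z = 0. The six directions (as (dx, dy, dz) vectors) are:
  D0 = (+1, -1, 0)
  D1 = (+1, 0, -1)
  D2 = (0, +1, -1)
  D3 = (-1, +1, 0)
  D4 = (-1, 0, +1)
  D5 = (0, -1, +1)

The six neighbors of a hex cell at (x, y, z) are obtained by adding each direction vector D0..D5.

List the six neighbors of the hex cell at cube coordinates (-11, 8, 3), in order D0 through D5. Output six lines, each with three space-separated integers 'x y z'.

Answer: -10 7 3
-10 8 2
-11 9 2
-12 9 3
-12 8 4
-11 7 4

Derivation:
Center: (-11, 8, 3). Add each direction:
  D0: (-11, 8, 3) + (1, -1, 0) = (-10, 7, 3)
  D1: (-11, 8, 3) + (1, 0, -1) = (-10, 8, 2)
  D2: (-11, 8, 3) + (0, 1, -1) = (-11, 9, 2)
  D3: (-11, 8, 3) + (-1, 1, 0) = (-12, 9, 3)
  D4: (-11, 8, 3) + (-1, 0, 1) = (-12, 8, 4)
  D5: (-11, 8, 3) + (0, -1, 1) = (-11, 7, 4)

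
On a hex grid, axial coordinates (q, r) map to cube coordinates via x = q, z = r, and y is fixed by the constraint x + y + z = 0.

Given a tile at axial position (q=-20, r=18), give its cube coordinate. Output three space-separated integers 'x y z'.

Answer: -20 2 18

Derivation:
x = q = -20
z = r = 18
y = -x - z = -(-20) - (18) = 2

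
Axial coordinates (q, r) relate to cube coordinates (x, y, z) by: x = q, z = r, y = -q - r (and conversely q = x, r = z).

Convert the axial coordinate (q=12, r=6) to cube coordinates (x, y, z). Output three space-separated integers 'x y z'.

Answer: 12 -18 6

Derivation:
x = q = 12
z = r = 6
y = -x - z = -(12) - (6) = -18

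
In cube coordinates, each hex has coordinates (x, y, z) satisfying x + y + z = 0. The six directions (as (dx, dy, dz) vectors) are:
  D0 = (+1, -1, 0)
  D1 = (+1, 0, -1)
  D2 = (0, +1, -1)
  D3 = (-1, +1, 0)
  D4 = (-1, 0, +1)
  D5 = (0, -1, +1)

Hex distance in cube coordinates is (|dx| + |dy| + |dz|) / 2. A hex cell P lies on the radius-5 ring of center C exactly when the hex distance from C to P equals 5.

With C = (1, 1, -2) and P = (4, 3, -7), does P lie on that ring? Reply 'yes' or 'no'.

Answer: yes

Derivation:
|px - cx| = |4 - 1| = 3
|py - cy| = |3 - 1| = 2
|pz - cz| = |-7 - (-2)| = 5
distance = (3+2+5)/2 = 10/2 = 5
radius = 5; distance == radius -> yes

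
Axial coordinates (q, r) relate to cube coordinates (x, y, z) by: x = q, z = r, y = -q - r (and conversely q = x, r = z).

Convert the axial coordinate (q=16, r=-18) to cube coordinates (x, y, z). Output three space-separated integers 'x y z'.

Answer: 16 2 -18

Derivation:
x = q = 16
z = r = -18
y = -x - z = -(16) - (-18) = 2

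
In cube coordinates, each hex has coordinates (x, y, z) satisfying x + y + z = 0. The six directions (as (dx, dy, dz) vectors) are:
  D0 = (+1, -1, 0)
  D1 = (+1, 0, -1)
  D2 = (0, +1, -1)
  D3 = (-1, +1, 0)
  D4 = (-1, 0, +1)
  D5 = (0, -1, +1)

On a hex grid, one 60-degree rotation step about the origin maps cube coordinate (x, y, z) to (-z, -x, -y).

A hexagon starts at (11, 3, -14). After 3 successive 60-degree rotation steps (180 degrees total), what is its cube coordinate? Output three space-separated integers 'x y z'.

Start: (11, 3, -14)
Step 1: (11, 3, -14) -> (-(-14), -(11), -(3)) = (14, -11, -3)
Step 2: (14, -11, -3) -> (-(-3), -(14), -(-11)) = (3, -14, 11)
Step 3: (3, -14, 11) -> (-(11), -(3), -(-14)) = (-11, -3, 14)

Answer: -11 -3 14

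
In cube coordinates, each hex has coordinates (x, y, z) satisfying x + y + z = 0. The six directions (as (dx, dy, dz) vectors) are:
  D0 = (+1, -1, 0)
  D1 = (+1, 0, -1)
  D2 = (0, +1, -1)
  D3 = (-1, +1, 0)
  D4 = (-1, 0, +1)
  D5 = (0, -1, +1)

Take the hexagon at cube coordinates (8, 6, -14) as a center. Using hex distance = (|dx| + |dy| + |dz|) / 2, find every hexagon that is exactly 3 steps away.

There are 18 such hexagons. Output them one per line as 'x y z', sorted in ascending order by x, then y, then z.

Answer: 5 6 -11
5 7 -12
5 8 -13
5 9 -14
6 5 -11
6 9 -15
7 4 -11
7 9 -16
8 3 -11
8 9 -17
9 3 -12
9 8 -17
10 3 -13
10 7 -17
11 3 -14
11 4 -15
11 5 -16
11 6 -17

Derivation:
Walk ring at distance 3 from (8, 6, -14):
Start at center + D4*3 = (5, 6, -11)
  hex 0: (5, 6, -11)
  hex 1: (6, 5, -11)
  hex 2: (7, 4, -11)
  hex 3: (8, 3, -11)
  hex 4: (9, 3, -12)
  hex 5: (10, 3, -13)
  hex 6: (11, 3, -14)
  hex 7: (11, 4, -15)
  hex 8: (11, 5, -16)
  hex 9: (11, 6, -17)
  hex 10: (10, 7, -17)
  hex 11: (9, 8, -17)
  hex 12: (8, 9, -17)
  hex 13: (7, 9, -16)
  hex 14: (6, 9, -15)
  hex 15: (5, 9, -14)
  hex 16: (5, 8, -13)
  hex 17: (5, 7, -12)
Sorted: 18 hexes.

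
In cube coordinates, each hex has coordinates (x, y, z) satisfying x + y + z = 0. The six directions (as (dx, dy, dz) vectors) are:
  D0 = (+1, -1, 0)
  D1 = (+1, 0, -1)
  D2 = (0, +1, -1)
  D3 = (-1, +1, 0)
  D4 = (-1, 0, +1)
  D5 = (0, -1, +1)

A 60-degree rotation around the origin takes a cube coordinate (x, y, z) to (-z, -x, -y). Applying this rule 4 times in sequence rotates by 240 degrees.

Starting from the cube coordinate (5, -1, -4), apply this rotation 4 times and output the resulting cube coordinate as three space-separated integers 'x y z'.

Start: (5, -1, -4)
Step 1: (5, -1, -4) -> (-(-4), -(5), -(-1)) = (4, -5, 1)
Step 2: (4, -5, 1) -> (-(1), -(4), -(-5)) = (-1, -4, 5)
Step 3: (-1, -4, 5) -> (-(5), -(-1), -(-4)) = (-5, 1, 4)
Step 4: (-5, 1, 4) -> (-(4), -(-5), -(1)) = (-4, 5, -1)

Answer: -4 5 -1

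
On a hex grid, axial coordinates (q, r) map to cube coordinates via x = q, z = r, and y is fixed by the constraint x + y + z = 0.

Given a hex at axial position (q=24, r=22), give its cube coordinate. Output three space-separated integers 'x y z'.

x = q = 24
z = r = 22
y = -x - z = -(24) - (22) = -46

Answer: 24 -46 22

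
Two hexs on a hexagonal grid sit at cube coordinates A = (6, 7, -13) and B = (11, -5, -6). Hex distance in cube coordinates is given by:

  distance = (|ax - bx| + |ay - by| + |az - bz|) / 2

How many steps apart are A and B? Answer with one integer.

Answer: 12

Derivation:
|ax - bx| = |6 - 11| = 5
|ay - by| = |7 - (-5)| = 12
|az - bz| = |-13 - (-6)| = 7
distance = (5 + 12 + 7) / 2 = 24 / 2 = 12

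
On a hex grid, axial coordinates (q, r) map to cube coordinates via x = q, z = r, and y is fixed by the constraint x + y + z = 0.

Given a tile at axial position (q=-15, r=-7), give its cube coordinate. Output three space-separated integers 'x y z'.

x = q = -15
z = r = -7
y = -x - z = -(-15) - (-7) = 22

Answer: -15 22 -7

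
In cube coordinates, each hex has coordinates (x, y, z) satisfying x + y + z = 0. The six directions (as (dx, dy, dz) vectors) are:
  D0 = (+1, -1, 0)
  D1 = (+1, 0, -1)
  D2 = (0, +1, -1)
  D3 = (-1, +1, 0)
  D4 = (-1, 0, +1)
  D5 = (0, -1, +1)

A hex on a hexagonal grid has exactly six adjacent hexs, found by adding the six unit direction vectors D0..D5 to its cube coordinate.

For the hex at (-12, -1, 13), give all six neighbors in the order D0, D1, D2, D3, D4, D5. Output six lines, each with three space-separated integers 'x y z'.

Answer: -11 -2 13
-11 -1 12
-12 0 12
-13 0 13
-13 -1 14
-12 -2 14

Derivation:
Center: (-12, -1, 13). Add each direction:
  D0: (-12, -1, 13) + (1, -1, 0) = (-11, -2, 13)
  D1: (-12, -1, 13) + (1, 0, -1) = (-11, -1, 12)
  D2: (-12, -1, 13) + (0, 1, -1) = (-12, 0, 12)
  D3: (-12, -1, 13) + (-1, 1, 0) = (-13, 0, 13)
  D4: (-12, -1, 13) + (-1, 0, 1) = (-13, -1, 14)
  D5: (-12, -1, 13) + (0, -1, 1) = (-12, -2, 14)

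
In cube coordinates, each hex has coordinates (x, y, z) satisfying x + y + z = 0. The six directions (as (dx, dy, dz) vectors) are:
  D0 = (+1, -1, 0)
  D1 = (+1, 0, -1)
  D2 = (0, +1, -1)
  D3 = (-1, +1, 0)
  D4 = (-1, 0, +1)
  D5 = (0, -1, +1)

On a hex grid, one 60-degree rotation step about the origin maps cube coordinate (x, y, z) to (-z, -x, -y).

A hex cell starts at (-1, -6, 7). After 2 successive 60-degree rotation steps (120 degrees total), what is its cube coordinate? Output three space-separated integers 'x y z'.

Start: (-1, -6, 7)
Step 1: (-1, -6, 7) -> (-(7), -(-1), -(-6)) = (-7, 1, 6)
Step 2: (-7, 1, 6) -> (-(6), -(-7), -(1)) = (-6, 7, -1)

Answer: -6 7 -1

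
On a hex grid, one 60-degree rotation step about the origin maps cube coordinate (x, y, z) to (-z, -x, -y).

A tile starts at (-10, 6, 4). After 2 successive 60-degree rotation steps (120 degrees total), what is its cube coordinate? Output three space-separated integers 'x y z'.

Answer: 6 4 -10

Derivation:
Start: (-10, 6, 4)
Step 1: (-10, 6, 4) -> (-(4), -(-10), -(6)) = (-4, 10, -6)
Step 2: (-4, 10, -6) -> (-(-6), -(-4), -(10)) = (6, 4, -10)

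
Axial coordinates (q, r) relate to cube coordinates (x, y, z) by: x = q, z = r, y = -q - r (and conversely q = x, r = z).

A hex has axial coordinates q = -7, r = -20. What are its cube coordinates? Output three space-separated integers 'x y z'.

x = q = -7
z = r = -20
y = -x - z = -(-7) - (-20) = 27

Answer: -7 27 -20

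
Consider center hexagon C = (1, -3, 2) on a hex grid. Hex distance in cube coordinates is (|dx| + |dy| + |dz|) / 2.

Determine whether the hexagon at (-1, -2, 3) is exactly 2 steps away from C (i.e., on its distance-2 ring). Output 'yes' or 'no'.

Answer: yes

Derivation:
|px - cx| = |-1 - 1| = 2
|py - cy| = |-2 - (-3)| = 1
|pz - cz| = |3 - 2| = 1
distance = (2+1+1)/2 = 4/2 = 2
radius = 2; distance == radius -> yes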